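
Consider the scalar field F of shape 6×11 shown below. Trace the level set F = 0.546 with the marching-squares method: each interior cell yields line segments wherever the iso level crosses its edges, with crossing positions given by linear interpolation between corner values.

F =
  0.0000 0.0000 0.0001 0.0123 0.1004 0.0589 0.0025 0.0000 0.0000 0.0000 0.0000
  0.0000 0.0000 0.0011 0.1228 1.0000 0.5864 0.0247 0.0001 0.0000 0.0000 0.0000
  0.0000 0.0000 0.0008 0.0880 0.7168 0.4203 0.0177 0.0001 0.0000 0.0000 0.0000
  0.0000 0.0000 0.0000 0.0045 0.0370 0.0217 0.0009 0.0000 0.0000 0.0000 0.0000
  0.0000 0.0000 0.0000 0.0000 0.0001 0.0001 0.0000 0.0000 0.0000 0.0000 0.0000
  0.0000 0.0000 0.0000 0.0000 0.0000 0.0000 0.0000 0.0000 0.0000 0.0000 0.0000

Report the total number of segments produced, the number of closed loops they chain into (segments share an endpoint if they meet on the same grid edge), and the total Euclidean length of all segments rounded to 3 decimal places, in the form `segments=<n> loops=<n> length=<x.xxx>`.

segments=8 loops=1 length=5.065

cell (0,3): code 0100 → (0.495,4.000)–(1.000,3.482)
cell (0,4): code 1100 → (0.923,5.000)–(0.495,4.000)
cell (0,5): code 1000 → (1.000,5.072)–(0.923,5.000)
cell (1,3): code 0110 → (1.000,3.482)–(2.000,3.728)
cell (1,4): code 1011 → (2.000,4.576)–(1.243,5.000)
cell (1,5): code 0001 → (1.243,5.000)–(1.000,5.072)
cell (2,3): code 0010 → (2.000,3.728)–(2.251,4.000)
cell (2,4): code 0001 → (2.251,4.000)–(2.000,4.576)
total: 8 segments, chained into 1 closed loop(s), length Σ = 5.065059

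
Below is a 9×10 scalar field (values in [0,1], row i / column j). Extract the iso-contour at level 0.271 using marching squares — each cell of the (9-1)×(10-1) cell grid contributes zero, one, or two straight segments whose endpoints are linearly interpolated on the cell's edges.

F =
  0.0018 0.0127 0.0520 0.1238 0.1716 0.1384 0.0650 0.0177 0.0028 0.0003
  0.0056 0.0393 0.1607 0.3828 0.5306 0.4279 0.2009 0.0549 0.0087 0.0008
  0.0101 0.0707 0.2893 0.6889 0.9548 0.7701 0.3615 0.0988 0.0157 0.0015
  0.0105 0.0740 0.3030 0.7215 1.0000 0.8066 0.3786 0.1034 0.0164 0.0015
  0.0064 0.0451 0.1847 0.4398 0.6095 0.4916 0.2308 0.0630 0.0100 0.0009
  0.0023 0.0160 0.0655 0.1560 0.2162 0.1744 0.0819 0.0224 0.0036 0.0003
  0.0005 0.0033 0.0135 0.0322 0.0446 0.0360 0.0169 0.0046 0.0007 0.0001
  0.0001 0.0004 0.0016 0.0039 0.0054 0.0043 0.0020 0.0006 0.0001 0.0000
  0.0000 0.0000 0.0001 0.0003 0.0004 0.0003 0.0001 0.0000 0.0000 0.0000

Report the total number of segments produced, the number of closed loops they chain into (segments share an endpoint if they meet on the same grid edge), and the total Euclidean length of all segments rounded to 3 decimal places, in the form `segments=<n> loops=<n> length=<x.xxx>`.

segments=18 loops=1 length=14.234

cell (0,2): code 0100 → (0.568,3.000)–(1.000,2.497)
cell (0,3): code 1100 → (0.277,4.000)–(0.568,3.000)
cell (0,4): code 1100 → (0.458,5.000)–(0.277,4.000)
cell (0,5): code 1000 → (1.000,5.691)–(0.458,5.000)
cell (1,1): code 0100 → (1.858,2.000)–(2.000,1.916)
cell (1,2): code 1110 → (1.000,2.497)–(1.858,2.000)
cell (1,5): code 1101 → (1.436,6.000)–(1.000,5.691)
cell (1,6): code 1000 → (2.000,6.344)–(1.436,6.000)
cell (2,1): code 0110 → (2.000,1.916)–(3.000,1.860)
cell (2,6): code 1001 → (3.000,6.391)–(2.000,6.344)
cell (3,1): code 0010 → (3.000,1.860)–(3.270,2.000)
cell (3,2): code 0111 → (3.270,2.000)–(4.000,2.338)
cell (3,5): code 1011 → (4.000,5.846)–(3.728,6.000)
cell (3,6): code 0001 → (3.728,6.000)–(3.000,6.391)
cell (4,2): code 0010 → (4.000,2.338)–(4.595,3.000)
cell (4,3): code 0011 → (4.595,3.000)–(4.861,4.000)
cell (4,4): code 0011 → (4.861,4.000)–(4.695,5.000)
cell (4,5): code 0001 → (4.695,5.000)–(4.000,5.846)
total: 18 segments, chained into 1 closed loop(s), length Σ = 14.233995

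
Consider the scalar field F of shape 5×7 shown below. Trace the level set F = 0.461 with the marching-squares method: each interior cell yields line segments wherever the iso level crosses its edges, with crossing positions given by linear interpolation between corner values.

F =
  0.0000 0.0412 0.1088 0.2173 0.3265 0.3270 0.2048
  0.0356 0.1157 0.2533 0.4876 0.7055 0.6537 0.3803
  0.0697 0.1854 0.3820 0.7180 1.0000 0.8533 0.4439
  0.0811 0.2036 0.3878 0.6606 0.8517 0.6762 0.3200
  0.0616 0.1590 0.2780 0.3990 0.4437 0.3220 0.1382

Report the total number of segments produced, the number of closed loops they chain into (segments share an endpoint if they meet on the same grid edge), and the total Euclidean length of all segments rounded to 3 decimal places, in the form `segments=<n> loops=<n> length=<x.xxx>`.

cell (0,2): code 0100 → (0.902,3.000)–(1.000,2.886)
cell (0,3): code 1100 → (0.355,4.000)–(0.902,3.000)
cell (0,4): code 1100 → (0.410,5.000)–(0.355,4.000)
cell (0,5): code 1000 → (1.000,5.705)–(0.410,5.000)
cell (1,2): code 0110 → (1.000,2.886)–(2.000,2.235)
cell (1,5): code 1001 → (2.000,5.958)–(1.000,5.705)
cell (2,2): code 0110 → (2.000,2.235)–(3.000,2.268)
cell (2,5): code 1001 → (3.000,5.604)–(2.000,5.958)
cell (3,2): code 0010 → (3.000,2.268)–(3.763,3.000)
cell (3,3): code 0011 → (3.763,3.000)–(3.958,4.000)
cell (3,4): code 0011 → (3.958,4.000)–(3.608,5.000)
cell (3,5): code 0001 → (3.608,5.000)–(3.000,5.604)
total: 12 segments, chained into 1 closed loop(s), length Σ = 11.489140

segments=12 loops=1 length=11.489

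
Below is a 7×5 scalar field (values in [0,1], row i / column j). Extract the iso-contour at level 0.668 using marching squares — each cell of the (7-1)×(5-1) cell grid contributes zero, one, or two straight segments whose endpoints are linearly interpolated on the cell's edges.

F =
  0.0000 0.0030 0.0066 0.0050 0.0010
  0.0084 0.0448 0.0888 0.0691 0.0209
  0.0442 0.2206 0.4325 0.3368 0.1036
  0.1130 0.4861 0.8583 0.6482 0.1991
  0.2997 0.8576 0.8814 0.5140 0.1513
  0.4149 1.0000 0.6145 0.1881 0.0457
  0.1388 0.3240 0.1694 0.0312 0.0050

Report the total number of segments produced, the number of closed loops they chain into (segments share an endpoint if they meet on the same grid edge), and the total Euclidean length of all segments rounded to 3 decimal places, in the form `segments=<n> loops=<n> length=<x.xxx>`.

cell (2,1): code 0100 → (2.553,2.000)–(3.000,1.489)
cell (2,2): code 1000 → (3.000,2.906)–(2.553,2.000)
cell (3,0): code 0100 → (3.490,1.000)–(4.000,0.660)
cell (3,1): code 1110 → (3.000,1.489)–(3.490,1.000)
cell (3,2): code 1001 → (4.000,2.581)–(3.000,2.906)
cell (4,0): code 0110 → (4.000,0.660)–(5.000,0.433)
cell (4,1): code 1011 → (5.000,1.861)–(4.800,2.000)
cell (4,2): code 0001 → (4.800,2.000)–(4.000,2.581)
cell (5,0): code 0010 → (5.000,0.433)–(5.491,1.000)
cell (5,1): code 0001 → (5.491,1.000)–(5.000,1.861)
total: 10 segments, chained into 1 closed loop(s), length Σ = 8.045018

segments=10 loops=1 length=8.045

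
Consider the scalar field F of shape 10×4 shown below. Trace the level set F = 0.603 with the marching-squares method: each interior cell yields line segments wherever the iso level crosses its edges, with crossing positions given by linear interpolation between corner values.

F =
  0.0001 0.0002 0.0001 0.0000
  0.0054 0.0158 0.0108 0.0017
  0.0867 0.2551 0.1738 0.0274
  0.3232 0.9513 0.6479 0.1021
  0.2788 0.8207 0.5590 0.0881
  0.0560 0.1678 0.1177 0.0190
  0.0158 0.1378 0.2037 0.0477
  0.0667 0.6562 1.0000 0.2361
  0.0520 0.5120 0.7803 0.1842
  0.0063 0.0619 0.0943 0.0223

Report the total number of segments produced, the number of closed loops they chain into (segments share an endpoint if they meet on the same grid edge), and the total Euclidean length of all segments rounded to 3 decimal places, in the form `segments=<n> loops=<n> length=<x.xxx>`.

segments=16 loops=2 length=10.572

cell (2,0): code 0100 → (2.500,1.000)–(3.000,0.445)
cell (2,1): code 1100 → (2.905,2.000)–(2.500,1.000)
cell (2,2): code 1000 → (3.000,2.082)–(2.905,2.000)
cell (3,0): code 0110 → (3.000,0.445)–(4.000,0.598)
cell (3,1): code 1011 → (4.000,1.832)–(3.505,2.000)
cell (3,2): code 0001 → (3.505,2.000)–(3.000,2.082)
cell (4,0): code 0010 → (4.000,0.598)–(4.333,1.000)
cell (4,1): code 0001 → (4.333,1.000)–(4.000,1.832)
cell (6,0): code 0100 → (6.897,1.000)–(7.000,0.910)
cell (6,1): code 1100 → (6.501,2.000)–(6.897,1.000)
cell (6,2): code 1000 → (7.000,2.520)–(6.501,2.000)
cell (7,0): code 0010 → (7.000,0.910)–(7.369,1.000)
cell (7,1): code 0111 → (7.369,1.000)–(8.000,1.339)
cell (7,2): code 1001 → (8.000,2.297)–(7.000,2.520)
cell (8,1): code 0010 → (8.000,1.339)–(8.258,2.000)
cell (8,2): code 0001 → (8.258,2.000)–(8.000,2.297)
total: 16 segments, chained into 2 closed loop(s), length Σ = 10.572367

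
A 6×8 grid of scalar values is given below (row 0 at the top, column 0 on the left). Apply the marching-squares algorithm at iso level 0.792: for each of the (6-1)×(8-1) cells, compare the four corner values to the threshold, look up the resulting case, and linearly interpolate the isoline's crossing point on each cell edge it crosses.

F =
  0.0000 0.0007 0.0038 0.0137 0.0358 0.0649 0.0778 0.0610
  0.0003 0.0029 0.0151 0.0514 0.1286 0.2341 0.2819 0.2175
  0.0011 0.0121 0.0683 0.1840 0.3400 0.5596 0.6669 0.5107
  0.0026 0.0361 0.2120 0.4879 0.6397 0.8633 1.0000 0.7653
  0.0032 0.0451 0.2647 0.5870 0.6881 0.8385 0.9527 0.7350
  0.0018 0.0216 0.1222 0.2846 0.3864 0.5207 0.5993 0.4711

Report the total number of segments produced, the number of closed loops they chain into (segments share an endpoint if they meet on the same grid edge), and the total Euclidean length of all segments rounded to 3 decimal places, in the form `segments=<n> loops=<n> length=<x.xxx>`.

segments=8 loops=1 length=6.820

cell (2,4): code 0100 → (2.765,5.000)–(3.000,4.681)
cell (2,5): code 1100 → (2.376,6.000)–(2.765,5.000)
cell (2,6): code 1000 → (3.000,6.886)–(2.376,6.000)
cell (3,4): code 0110 → (3.000,4.681)–(4.000,4.691)
cell (3,6): code 1001 → (4.000,6.738)–(3.000,6.886)
cell (4,4): code 0010 → (4.000,4.691)–(4.146,5.000)
cell (4,5): code 0011 → (4.146,5.000)–(4.455,6.000)
cell (4,6): code 0001 → (4.455,6.000)–(4.000,6.738)
total: 8 segments, chained into 1 closed loop(s), length Σ = 6.819813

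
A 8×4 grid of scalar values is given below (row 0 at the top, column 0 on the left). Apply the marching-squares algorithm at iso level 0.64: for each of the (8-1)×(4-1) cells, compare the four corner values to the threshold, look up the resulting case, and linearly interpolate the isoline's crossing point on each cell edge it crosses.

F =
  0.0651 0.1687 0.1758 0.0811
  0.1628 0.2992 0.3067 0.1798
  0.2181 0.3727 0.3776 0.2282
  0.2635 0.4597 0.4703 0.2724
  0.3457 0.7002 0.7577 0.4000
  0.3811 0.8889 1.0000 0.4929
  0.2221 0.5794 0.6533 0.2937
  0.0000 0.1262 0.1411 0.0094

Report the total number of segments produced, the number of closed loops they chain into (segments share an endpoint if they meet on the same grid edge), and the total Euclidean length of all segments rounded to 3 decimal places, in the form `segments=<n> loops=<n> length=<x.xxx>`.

cell (3,0): code 0100 → (3.750,1.000)–(4.000,0.830)
cell (3,1): code 1100 → (3.590,2.000)–(3.750,1.000)
cell (3,2): code 1000 → (4.000,2.329)–(3.590,2.000)
cell (4,0): code 0110 → (4.000,0.830)–(5.000,0.510)
cell (4,2): code 1001 → (5.000,2.710)–(4.000,2.329)
cell (5,0): code 0010 → (5.000,0.510)–(5.804,1.000)
cell (5,1): code 0111 → (5.804,1.000)–(6.000,1.820)
cell (5,2): code 1001 → (6.000,2.037)–(5.000,2.710)
cell (6,1): code 0010 → (6.000,1.820)–(6.026,2.000)
cell (6,2): code 0001 → (6.026,2.000)–(6.000,2.037)
total: 10 segments, chained into 1 closed loop(s), length Σ = 7.177799

segments=10 loops=1 length=7.178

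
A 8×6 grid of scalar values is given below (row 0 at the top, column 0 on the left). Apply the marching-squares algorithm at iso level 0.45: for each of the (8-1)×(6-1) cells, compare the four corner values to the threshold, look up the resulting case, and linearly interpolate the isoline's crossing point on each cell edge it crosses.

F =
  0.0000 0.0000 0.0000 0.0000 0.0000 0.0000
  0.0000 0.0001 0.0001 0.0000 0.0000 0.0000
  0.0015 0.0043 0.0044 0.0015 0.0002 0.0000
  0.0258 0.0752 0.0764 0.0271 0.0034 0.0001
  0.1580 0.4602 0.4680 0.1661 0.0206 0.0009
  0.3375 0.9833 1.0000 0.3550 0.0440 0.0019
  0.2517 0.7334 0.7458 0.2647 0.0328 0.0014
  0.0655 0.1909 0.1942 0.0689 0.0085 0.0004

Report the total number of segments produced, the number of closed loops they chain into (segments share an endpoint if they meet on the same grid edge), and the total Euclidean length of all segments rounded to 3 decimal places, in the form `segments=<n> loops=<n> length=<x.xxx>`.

segments=10 loops=1 length=8.329

cell (3,0): code 0100 → (3.974,1.000)–(4.000,0.966)
cell (3,1): code 1100 → (3.954,2.000)–(3.974,1.000)
cell (3,2): code 1000 → (4.000,2.060)–(3.954,2.000)
cell (4,0): code 0110 → (4.000,0.966)–(5.000,0.174)
cell (4,2): code 1001 → (5.000,2.853)–(4.000,2.060)
cell (5,0): code 0110 → (5.000,0.174)–(6.000,0.412)
cell (5,2): code 1001 → (6.000,2.615)–(5.000,2.853)
cell (6,0): code 0010 → (6.000,0.412)–(6.522,1.000)
cell (6,1): code 0011 → (6.522,1.000)–(6.536,2.000)
cell (6,2): code 0001 → (6.536,2.000)–(6.000,2.615)
total: 10 segments, chained into 1 closed loop(s), length Σ = 8.328810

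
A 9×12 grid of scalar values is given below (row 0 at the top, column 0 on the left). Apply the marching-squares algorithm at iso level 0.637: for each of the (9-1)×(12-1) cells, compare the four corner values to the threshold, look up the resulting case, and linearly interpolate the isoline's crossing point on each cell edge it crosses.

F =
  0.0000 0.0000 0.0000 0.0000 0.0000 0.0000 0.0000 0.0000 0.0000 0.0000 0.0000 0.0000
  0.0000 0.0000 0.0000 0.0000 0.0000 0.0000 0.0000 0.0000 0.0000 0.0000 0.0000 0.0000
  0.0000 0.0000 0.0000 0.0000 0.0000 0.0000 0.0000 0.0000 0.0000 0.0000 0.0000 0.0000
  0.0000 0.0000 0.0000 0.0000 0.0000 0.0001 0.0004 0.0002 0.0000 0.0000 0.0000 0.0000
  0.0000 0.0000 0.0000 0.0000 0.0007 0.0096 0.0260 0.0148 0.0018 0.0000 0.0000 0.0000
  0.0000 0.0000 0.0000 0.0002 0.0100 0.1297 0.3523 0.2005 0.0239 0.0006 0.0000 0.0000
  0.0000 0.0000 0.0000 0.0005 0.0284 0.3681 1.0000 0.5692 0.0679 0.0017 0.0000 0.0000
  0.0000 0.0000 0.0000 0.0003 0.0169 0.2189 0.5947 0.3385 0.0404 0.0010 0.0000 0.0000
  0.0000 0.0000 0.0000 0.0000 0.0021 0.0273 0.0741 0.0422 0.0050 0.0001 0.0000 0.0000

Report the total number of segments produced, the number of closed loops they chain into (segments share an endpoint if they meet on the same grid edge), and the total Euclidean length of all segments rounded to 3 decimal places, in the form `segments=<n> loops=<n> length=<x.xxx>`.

cell (5,5): code 0100 → (5.440,6.000)–(6.000,5.426)
cell (5,6): code 1000 → (6.000,6.843)–(5.440,6.000)
cell (6,5): code 0010 → (6.000,5.426)–(6.896,6.000)
cell (6,6): code 0001 → (6.896,6.000)–(6.000,6.843)
total: 4 segments, chained into 1 closed loop(s), length Σ = 4.108270

segments=4 loops=1 length=4.108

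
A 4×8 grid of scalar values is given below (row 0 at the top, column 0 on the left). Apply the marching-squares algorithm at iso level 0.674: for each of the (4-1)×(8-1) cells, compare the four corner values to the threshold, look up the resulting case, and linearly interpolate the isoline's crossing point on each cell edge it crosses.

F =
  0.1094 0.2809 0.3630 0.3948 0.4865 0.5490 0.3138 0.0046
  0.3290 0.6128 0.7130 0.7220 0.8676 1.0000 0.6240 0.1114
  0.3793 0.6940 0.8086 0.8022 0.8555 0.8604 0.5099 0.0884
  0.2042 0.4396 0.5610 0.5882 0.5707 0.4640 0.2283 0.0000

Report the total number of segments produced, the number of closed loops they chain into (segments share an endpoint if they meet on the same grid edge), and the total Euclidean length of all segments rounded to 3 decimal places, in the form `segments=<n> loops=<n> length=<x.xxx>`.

segments=14 loops=1 length=11.829

cell (0,1): code 0100 → (0.889,2.000)–(1.000,1.611)
cell (0,2): code 1100 → (0.853,3.000)–(0.889,2.000)
cell (0,3): code 1100 → (0.492,4.000)–(0.853,3.000)
cell (0,4): code 1100 → (0.277,5.000)–(0.492,4.000)
cell (0,5): code 1000 → (1.000,5.867)–(0.277,5.000)
cell (1,0): code 0100 → (1.754,1.000)–(2.000,0.936)
cell (1,1): code 1110 → (1.000,1.611)–(1.754,1.000)
cell (1,5): code 1001 → (2.000,5.532)–(1.000,5.867)
cell (2,0): code 0010 → (2.000,0.936)–(2.079,1.000)
cell (2,1): code 0011 → (2.079,1.000)–(2.544,2.000)
cell (2,2): code 0011 → (2.544,2.000)–(2.599,3.000)
cell (2,3): code 0011 → (2.599,3.000)–(2.637,4.000)
cell (2,4): code 0011 → (2.637,4.000)–(2.470,5.000)
cell (2,5): code 0001 → (2.470,5.000)–(2.000,5.532)
total: 14 segments, chained into 1 closed loop(s), length Σ = 11.829476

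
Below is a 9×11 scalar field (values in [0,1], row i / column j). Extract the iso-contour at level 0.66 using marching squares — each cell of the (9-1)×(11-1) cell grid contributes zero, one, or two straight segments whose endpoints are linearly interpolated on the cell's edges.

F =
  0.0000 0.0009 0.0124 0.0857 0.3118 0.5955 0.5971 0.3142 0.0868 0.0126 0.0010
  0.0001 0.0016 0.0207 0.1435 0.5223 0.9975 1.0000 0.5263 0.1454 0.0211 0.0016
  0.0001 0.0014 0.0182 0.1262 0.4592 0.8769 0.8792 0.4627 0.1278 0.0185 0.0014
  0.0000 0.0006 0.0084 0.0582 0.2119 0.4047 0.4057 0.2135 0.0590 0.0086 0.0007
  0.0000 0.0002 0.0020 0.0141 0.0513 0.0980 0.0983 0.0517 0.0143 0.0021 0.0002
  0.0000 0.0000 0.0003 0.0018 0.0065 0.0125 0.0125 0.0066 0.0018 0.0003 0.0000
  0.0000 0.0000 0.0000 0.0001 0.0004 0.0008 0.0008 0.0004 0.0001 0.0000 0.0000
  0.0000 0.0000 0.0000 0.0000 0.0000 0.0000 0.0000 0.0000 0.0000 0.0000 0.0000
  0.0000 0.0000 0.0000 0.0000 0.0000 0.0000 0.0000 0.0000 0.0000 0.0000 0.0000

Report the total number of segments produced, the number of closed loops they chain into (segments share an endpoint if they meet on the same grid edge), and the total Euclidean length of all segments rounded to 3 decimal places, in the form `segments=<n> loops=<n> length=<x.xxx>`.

cell (0,4): code 0100 → (0.160,5.000)–(1.000,4.290)
cell (0,5): code 1100 → (0.156,6.000)–(0.160,5.000)
cell (0,6): code 1000 → (1.000,6.718)–(0.156,6.000)
cell (1,4): code 0110 → (1.000,4.290)–(2.000,4.481)
cell (1,6): code 1001 → (2.000,6.526)–(1.000,6.718)
cell (2,4): code 0010 → (2.000,4.481)–(2.459,5.000)
cell (2,5): code 0011 → (2.459,5.000)–(2.463,6.000)
cell (2,6): code 0001 → (2.463,6.000)–(2.000,6.526)
total: 8 segments, chained into 1 closed loop(s), length Σ = 7.637957

segments=8 loops=1 length=7.638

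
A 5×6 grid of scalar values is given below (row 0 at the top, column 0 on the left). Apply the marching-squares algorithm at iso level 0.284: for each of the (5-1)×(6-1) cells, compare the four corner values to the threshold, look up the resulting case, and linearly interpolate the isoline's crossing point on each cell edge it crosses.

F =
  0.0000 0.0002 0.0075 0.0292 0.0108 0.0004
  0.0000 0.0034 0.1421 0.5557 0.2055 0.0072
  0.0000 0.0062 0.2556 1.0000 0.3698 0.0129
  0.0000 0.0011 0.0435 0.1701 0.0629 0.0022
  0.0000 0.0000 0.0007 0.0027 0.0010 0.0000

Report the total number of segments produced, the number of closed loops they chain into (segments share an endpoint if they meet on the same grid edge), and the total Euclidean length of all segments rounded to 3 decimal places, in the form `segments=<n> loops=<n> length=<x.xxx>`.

cell (0,2): code 0100 → (0.484,3.000)–(1.000,2.343)
cell (0,3): code 1000 → (1.000,3.776)–(0.484,3.000)
cell (1,2): code 0110 → (1.000,2.343)–(2.000,2.038)
cell (1,3): code 1101 → (1.478,4.000)–(1.000,3.776)
cell (1,4): code 1000 → (2.000,4.240)–(1.478,4.000)
cell (2,2): code 0010 → (2.000,2.038)–(2.863,3.000)
cell (2,3): code 0011 → (2.863,3.000)–(2.280,4.000)
cell (2,4): code 0001 → (2.280,4.000)–(2.000,4.240)
total: 8 segments, chained into 1 closed loop(s), length Σ = 6.733708

segments=8 loops=1 length=6.734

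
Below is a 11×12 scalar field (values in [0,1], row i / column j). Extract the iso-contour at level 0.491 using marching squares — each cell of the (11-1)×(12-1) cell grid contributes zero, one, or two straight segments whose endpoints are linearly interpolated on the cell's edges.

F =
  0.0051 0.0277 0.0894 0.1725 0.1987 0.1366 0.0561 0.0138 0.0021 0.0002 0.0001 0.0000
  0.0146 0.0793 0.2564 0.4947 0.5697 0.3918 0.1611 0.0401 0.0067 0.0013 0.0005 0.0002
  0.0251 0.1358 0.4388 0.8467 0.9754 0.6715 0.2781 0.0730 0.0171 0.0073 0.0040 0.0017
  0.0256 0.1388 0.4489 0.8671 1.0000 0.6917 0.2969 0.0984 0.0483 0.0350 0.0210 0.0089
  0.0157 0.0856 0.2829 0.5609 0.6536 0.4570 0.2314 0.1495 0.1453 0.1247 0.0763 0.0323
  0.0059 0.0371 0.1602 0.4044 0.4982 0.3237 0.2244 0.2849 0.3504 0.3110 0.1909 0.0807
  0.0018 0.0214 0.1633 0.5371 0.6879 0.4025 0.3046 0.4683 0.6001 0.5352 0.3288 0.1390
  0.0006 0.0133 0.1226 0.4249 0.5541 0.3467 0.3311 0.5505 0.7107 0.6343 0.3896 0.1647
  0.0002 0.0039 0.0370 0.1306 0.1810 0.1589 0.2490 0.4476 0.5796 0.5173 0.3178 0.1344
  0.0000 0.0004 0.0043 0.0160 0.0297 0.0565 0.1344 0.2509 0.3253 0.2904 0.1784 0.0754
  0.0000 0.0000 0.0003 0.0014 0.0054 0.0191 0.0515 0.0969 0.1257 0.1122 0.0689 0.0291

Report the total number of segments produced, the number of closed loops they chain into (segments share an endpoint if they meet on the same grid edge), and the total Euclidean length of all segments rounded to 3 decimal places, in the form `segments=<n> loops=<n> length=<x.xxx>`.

cell (0,2): code 0100 → (0.989,3.000)–(1.000,2.984)
cell (0,3): code 1100 → (0.788,4.000)–(0.989,3.000)
cell (0,4): code 1000 → (1.000,4.442)–(0.788,4.000)
cell (1,2): code 0110 → (1.000,2.984)–(2.000,2.128)
cell (1,4): code 1101 → (1.355,5.000)–(1.000,4.442)
cell (1,5): code 1000 → (2.000,5.459)–(1.355,5.000)
cell (2,2): code 0110 → (2.000,2.128)–(3.000,2.101)
cell (2,5): code 1001 → (3.000,5.508)–(2.000,5.459)
cell (3,2): code 0110 → (3.000,2.101)–(4.000,2.749)
cell (3,4): code 1011 → (4.000,4.827)–(3.855,5.000)
cell (3,5): code 0001 → (3.855,5.000)–(3.000,5.508)
cell (4,2): code 0010 → (4.000,2.749)–(4.447,3.000)
cell (4,3): code 0111 → (4.447,3.000)–(5.000,3.923)
cell (4,4): code 1001 → (5.000,4.041)–(4.000,4.827)
cell (5,2): code 0100 → (5.653,3.000)–(6.000,2.877)
cell (5,3): code 1110 → (5.000,3.923)–(5.653,3.000)
cell (5,4): code 1001 → (6.000,4.690)–(5.000,4.041)
cell (5,7): code 0100 → (5.563,8.000)–(6.000,7.172)
cell (5,8): code 1100 → (5.803,9.000)–(5.563,8.000)
cell (5,9): code 1000 → (6.000,9.214)–(5.803,9.000)
cell (6,2): code 0010 → (6.000,2.877)–(6.411,3.000)
cell (6,3): code 0111 → (6.411,3.000)–(7.000,3.512)
cell (6,4): code 1001 → (7.000,4.304)–(6.000,4.690)
cell (6,6): code 0100 → (6.276,7.000)–(7.000,6.729)
cell (6,7): code 1110 → (6.000,7.172)–(6.276,7.000)
cell (6,9): code 1001 → (7.000,9.586)–(6.000,9.214)
cell (7,3): code 0010 → (7.000,3.512)–(7.169,4.000)
cell (7,4): code 0001 → (7.169,4.000)–(7.000,4.304)
cell (7,6): code 0010 → (7.000,6.729)–(7.578,7.000)
cell (7,7): code 0111 → (7.578,7.000)–(8.000,7.329)
cell (7,9): code 1001 → (8.000,9.132)–(7.000,9.586)
cell (8,7): code 0010 → (8.000,7.329)–(8.348,8.000)
cell (8,8): code 0011 → (8.348,8.000)–(8.116,9.000)
cell (8,9): code 0001 → (8.116,9.000)–(8.000,9.132)
total: 34 segments, chained into 2 closed loop(s), length Σ = 26.061332

segments=34 loops=2 length=26.061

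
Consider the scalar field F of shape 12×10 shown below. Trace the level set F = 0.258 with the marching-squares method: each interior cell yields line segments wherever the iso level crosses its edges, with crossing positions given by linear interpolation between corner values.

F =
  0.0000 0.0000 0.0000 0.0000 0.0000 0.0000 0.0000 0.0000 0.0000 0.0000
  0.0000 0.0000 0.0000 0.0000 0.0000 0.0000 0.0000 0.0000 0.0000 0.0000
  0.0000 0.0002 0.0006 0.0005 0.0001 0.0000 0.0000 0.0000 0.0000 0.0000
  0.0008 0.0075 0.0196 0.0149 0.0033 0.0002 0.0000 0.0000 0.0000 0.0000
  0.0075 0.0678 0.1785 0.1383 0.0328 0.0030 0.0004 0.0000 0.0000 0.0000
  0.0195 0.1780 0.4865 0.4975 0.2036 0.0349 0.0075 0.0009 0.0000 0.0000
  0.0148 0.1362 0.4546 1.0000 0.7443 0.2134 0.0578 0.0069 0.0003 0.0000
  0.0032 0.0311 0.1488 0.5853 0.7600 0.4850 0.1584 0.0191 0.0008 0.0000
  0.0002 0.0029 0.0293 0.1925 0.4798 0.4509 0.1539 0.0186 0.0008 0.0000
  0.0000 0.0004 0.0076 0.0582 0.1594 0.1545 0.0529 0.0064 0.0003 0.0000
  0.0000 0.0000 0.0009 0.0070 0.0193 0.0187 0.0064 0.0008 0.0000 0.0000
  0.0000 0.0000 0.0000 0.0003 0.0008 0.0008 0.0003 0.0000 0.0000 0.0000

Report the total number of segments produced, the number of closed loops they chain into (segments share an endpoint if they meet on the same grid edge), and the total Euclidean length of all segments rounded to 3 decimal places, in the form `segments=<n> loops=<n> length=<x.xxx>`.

cell (4,1): code 0100 → (4.258,2.000)–(5.000,1.259)
cell (4,2): code 1100 → (4.333,3.000)–(4.258,2.000)
cell (4,3): code 1000 → (5.000,3.815)–(4.333,3.000)
cell (5,1): code 0110 → (5.000,1.259)–(6.000,1.383)
cell (5,3): code 1101 → (5.101,4.000)–(5.000,3.815)
cell (5,4): code 1000 → (6.000,4.916)–(5.101,4.000)
cell (6,1): code 0010 → (6.000,1.383)–(6.643,2.000)
cell (6,2): code 0111 → (6.643,2.000)–(7.000,2.250)
cell (6,4): code 1101 → (6.164,5.000)–(6.000,4.916)
cell (6,5): code 1000 → (7.000,5.695)–(6.164,5.000)
cell (7,2): code 0010 → (7.000,2.250)–(7.833,3.000)
cell (7,3): code 0111 → (7.833,3.000)–(8.000,3.228)
cell (7,5): code 1001 → (8.000,5.649)–(7.000,5.695)
cell (8,3): code 0010 → (8.000,3.228)–(8.692,4.000)
cell (8,4): code 0011 → (8.692,4.000)–(8.651,5.000)
cell (8,5): code 0001 → (8.651,5.000)–(8.000,5.649)
total: 16 segments, chained into 1 closed loop(s), length Σ = 13.566606

segments=16 loops=1 length=13.567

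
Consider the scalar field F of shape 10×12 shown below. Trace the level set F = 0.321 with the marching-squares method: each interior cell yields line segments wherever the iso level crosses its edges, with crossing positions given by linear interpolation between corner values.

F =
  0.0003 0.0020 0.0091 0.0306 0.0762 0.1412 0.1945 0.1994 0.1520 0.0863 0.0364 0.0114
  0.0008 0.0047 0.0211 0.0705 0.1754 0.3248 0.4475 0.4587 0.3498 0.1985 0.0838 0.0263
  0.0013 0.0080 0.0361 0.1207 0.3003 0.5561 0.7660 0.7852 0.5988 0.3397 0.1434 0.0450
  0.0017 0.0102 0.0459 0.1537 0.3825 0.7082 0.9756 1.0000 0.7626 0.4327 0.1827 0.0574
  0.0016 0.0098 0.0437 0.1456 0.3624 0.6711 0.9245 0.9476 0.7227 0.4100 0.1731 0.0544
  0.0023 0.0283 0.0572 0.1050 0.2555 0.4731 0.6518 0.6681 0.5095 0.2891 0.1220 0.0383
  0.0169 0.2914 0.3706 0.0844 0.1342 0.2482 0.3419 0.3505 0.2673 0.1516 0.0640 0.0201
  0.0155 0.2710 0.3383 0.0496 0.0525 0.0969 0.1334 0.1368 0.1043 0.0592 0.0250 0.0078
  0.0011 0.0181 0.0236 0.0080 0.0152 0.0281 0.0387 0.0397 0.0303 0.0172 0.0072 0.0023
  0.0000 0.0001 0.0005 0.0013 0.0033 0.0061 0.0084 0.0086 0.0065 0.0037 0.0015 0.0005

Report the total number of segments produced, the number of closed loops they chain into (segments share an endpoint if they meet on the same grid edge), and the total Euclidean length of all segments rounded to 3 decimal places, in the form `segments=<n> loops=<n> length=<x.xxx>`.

cell (0,4): code 0100 → (0.979,5.000)–(1.000,4.975)
cell (0,5): code 1100 → (0.500,6.000)–(0.979,5.000)
cell (0,6): code 1100 → (0.469,7.000)–(0.500,6.000)
cell (0,7): code 1100 → (0.854,8.000)–(0.469,7.000)
cell (0,8): code 1000 → (1.000,8.190)–(0.854,8.000)
cell (1,4): code 0110 → (1.000,4.975)–(2.000,4.081)
cell (1,8): code 1101 → (1.868,9.000)–(1.000,8.190)
cell (1,9): code 1000 → (2.000,9.095)–(1.868,9.000)
cell (2,3): code 0100 → (2.252,4.000)–(3.000,3.731)
cell (2,4): code 1110 → (2.000,4.081)–(2.252,4.000)
cell (2,9): code 1001 → (3.000,9.447)–(2.000,9.095)
cell (3,3): code 0110 → (3.000,3.731)–(4.000,3.809)
cell (3,9): code 1001 → (4.000,9.376)–(3.000,9.447)
cell (4,3): code 0010 → (4.000,3.809)–(4.387,4.000)
cell (4,4): code 0111 → (4.387,4.000)–(5.000,4.301)
cell (4,8): code 1011 → (5.000,8.855)–(4.736,9.000)
cell (4,9): code 0001 → (4.736,9.000)–(4.000,9.376)
cell (5,1): code 0100 → (5.842,2.000)–(6.000,1.374)
cell (5,2): code 1000 → (6.000,2.173)–(5.842,2.000)
cell (5,4): code 0010 → (5.000,4.301)–(5.676,5.000)
cell (5,5): code 0111 → (5.676,5.000)–(6.000,5.777)
cell (5,7): code 1011 → (6.000,7.355)–(5.778,8.000)
cell (5,8): code 0001 → (5.778,8.000)–(5.000,8.855)
cell (6,1): code 0110 → (6.000,1.374)–(7.000,1.743)
cell (6,2): code 1001 → (7.000,2.060)–(6.000,2.173)
cell (6,5): code 0010 → (6.000,5.777)–(6.100,6.000)
cell (6,6): code 0011 → (6.100,6.000)–(6.138,7.000)
cell (6,7): code 0001 → (6.138,7.000)–(6.000,7.355)
cell (7,1): code 0010 → (7.000,1.743)–(7.055,2.000)
cell (7,2): code 0001 → (7.055,2.000)–(7.000,2.060)
total: 30 segments, chained into 2 closed loop(s), length Σ = 21.087513

segments=30 loops=2 length=21.088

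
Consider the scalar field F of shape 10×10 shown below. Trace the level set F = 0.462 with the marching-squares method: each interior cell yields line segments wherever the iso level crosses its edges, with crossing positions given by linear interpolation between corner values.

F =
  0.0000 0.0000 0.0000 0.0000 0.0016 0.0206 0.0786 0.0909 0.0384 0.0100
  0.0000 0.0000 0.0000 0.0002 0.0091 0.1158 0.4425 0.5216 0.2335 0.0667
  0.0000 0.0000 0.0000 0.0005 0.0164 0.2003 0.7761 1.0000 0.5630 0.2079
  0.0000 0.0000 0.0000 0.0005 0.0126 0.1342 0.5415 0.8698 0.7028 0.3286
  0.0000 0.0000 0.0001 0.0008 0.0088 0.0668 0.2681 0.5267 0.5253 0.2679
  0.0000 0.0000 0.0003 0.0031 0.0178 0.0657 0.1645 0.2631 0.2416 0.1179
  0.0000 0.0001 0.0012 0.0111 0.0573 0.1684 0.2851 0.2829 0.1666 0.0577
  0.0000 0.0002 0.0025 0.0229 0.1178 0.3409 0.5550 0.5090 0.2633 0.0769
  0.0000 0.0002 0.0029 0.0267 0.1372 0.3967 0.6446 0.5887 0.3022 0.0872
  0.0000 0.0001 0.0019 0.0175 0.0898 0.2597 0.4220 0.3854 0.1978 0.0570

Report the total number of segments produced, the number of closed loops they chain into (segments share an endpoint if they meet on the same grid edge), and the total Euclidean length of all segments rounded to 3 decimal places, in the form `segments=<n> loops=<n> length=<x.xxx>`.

segments=22 loops=2 length=16.899

cell (0,6): code 0100 → (0.862,7.000)–(1.000,6.247)
cell (0,7): code 1000 → (1.000,7.207)–(0.862,7.000)
cell (1,5): code 0100 → (1.058,6.000)–(2.000,5.454)
cell (1,6): code 1110 → (1.000,6.247)–(1.058,6.000)
cell (1,7): code 1101 → (1.693,8.000)–(1.000,7.207)
cell (1,8): code 1000 → (2.000,8.284)–(1.693,8.000)
cell (2,5): code 0110 → (2.000,5.454)–(3.000,5.805)
cell (2,8): code 1001 → (3.000,8.644)–(2.000,8.284)
cell (3,5): code 0010 → (3.000,5.805)–(3.291,6.000)
cell (3,6): code 0111 → (3.291,6.000)–(4.000,6.750)
cell (3,8): code 1001 → (4.000,8.246)–(3.000,8.644)
cell (4,6): code 0010 → (4.000,6.750)–(4.245,7.000)
cell (4,7): code 0011 → (4.245,7.000)–(4.223,8.000)
cell (4,8): code 0001 → (4.223,8.000)–(4.000,8.246)
cell (6,5): code 0100 → (6.655,6.000)–(7.000,5.566)
cell (6,6): code 1100 → (6.792,7.000)–(6.655,6.000)
cell (6,7): code 1000 → (7.000,7.191)–(6.792,7.000)
cell (7,5): code 0110 → (7.000,5.566)–(8.000,5.263)
cell (7,7): code 1001 → (8.000,7.442)–(7.000,7.191)
cell (8,5): code 0010 → (8.000,5.263)–(8.820,6.000)
cell (8,6): code 0011 → (8.820,6.000)–(8.623,7.000)
cell (8,7): code 0001 → (8.623,7.000)–(8.000,7.442)
total: 22 segments, chained into 2 closed loop(s), length Σ = 16.899330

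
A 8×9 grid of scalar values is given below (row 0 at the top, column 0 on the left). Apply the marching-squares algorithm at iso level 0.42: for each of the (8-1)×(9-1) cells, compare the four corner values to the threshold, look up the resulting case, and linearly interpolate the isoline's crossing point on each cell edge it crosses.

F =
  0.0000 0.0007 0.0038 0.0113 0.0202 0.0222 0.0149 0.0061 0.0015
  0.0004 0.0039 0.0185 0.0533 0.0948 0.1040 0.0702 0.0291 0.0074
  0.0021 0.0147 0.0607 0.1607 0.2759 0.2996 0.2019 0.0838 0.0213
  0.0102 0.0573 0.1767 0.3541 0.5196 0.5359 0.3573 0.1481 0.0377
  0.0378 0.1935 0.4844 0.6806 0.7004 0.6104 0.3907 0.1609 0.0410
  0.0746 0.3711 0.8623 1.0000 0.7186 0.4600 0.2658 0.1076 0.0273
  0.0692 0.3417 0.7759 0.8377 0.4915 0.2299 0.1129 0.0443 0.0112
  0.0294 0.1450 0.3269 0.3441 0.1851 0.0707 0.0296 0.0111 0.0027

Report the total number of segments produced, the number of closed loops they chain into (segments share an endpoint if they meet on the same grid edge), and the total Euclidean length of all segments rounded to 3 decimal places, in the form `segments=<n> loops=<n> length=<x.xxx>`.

cell (2,3): code 0100 → (2.591,4.000)–(3.000,3.398)
cell (2,4): code 1100 → (2.510,5.000)–(2.591,4.000)
cell (2,5): code 1000 → (3.000,5.649)–(2.510,5.000)
cell (3,1): code 0100 → (3.791,2.000)–(4.000,1.779)
cell (3,2): code 1100 → (3.202,3.000)–(3.791,2.000)
cell (3,3): code 1110 → (3.000,3.398)–(3.202,3.000)
cell (3,5): code 1001 → (4.000,5.867)–(3.000,5.649)
cell (4,1): code 0110 → (4.000,1.779)–(5.000,1.100)
cell (4,5): code 1001 → (5.000,5.206)–(4.000,5.867)
cell (5,1): code 0110 → (5.000,1.100)–(6.000,1.180)
cell (5,4): code 1011 → (6.000,4.273)–(5.174,5.000)
cell (5,5): code 0001 → (5.174,5.000)–(5.000,5.206)
cell (6,1): code 0010 → (6.000,1.180)–(6.793,2.000)
cell (6,2): code 0011 → (6.793,2.000)–(6.846,3.000)
cell (6,3): code 0011 → (6.846,3.000)–(6.233,4.000)
cell (6,4): code 0001 → (6.233,4.000)–(6.000,4.273)
total: 16 segments, chained into 1 closed loop(s), length Σ = 13.933543

segments=16 loops=1 length=13.934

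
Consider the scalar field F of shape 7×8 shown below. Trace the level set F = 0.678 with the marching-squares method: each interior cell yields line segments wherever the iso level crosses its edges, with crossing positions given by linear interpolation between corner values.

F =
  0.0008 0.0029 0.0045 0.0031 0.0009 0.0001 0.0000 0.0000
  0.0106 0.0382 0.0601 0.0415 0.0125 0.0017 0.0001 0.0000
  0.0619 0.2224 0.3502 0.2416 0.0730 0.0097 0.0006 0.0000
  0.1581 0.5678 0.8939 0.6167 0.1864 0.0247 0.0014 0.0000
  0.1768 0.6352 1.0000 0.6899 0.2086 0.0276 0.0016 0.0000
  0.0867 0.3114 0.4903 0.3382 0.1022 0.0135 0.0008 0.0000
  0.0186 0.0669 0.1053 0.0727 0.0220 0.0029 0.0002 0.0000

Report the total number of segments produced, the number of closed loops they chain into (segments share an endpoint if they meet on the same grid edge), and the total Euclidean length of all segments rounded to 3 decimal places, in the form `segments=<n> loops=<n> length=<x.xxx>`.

segments=8 loops=1 length=5.993

cell (2,1): code 0100 → (2.603,2.000)–(3.000,1.338)
cell (2,2): code 1000 → (3.000,2.779)–(2.603,2.000)
cell (3,1): code 0110 → (3.000,1.338)–(4.000,1.117)
cell (3,2): code 1101 → (3.837,3.000)–(3.000,2.779)
cell (3,3): code 1000 → (4.000,3.025)–(3.837,3.000)
cell (4,1): code 0010 → (4.000,1.117)–(4.632,2.000)
cell (4,2): code 0011 → (4.632,2.000)–(4.034,3.000)
cell (4,3): code 0001 → (4.034,3.000)–(4.000,3.025)
total: 8 segments, chained into 1 closed loop(s), length Σ = 5.993367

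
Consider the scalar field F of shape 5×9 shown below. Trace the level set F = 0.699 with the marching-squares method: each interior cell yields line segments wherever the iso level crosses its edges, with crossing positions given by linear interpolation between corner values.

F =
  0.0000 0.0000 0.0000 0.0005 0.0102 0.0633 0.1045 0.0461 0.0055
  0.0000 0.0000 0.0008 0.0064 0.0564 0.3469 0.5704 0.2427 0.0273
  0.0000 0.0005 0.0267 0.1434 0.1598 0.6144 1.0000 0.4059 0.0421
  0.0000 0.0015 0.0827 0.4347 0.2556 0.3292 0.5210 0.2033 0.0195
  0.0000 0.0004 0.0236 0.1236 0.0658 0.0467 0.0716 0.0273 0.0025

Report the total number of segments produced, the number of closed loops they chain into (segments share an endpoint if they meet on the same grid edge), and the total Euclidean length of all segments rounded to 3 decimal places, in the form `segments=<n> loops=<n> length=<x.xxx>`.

cell (1,5): code 0100 → (1.299,6.000)–(2.000,5.219)
cell (1,6): code 1000 → (2.000,6.507)–(1.299,6.000)
cell (2,5): code 0010 → (2.000,5.219)–(2.628,6.000)
cell (2,6): code 0001 → (2.628,6.000)–(2.000,6.507)
total: 4 segments, chained into 1 closed loop(s), length Σ = 3.722876

segments=4 loops=1 length=3.723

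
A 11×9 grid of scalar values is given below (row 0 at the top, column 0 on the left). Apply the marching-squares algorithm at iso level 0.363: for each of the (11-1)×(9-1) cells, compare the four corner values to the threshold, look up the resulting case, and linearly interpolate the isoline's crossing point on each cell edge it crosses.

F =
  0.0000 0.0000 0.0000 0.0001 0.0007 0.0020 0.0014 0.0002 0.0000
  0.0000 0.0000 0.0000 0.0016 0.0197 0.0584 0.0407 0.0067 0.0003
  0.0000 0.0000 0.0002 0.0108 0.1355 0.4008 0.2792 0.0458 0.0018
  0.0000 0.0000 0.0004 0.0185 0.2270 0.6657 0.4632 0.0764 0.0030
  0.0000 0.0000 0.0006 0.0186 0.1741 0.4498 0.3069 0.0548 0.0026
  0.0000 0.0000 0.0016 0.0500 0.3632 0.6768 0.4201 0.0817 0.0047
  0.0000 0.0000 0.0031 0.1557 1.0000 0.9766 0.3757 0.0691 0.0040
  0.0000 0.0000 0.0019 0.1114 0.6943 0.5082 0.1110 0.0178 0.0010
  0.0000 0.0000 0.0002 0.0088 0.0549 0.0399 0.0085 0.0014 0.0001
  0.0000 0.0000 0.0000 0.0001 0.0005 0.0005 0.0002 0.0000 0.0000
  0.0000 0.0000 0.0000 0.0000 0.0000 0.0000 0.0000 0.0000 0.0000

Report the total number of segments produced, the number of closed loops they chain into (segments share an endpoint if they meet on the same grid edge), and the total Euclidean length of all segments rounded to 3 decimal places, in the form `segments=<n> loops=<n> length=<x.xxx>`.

segments=20 loops=1 length=14.502

cell (1,4): code 0100 → (1.890,5.000)–(2.000,4.858)
cell (1,5): code 1000 → (2.000,5.311)–(1.890,5.000)
cell (2,4): code 0110 → (2.000,4.858)–(3.000,4.310)
cell (2,5): code 1101 → (2.455,6.000)–(2.000,5.311)
cell (2,6): code 1000 → (3.000,6.259)–(2.455,6.000)
cell (3,4): code 0110 → (3.000,4.310)–(4.000,4.685)
cell (3,5): code 1011 → (4.000,5.607)–(3.641,6.000)
cell (3,6): code 0001 → (3.641,6.000)–(3.000,6.259)
cell (4,3): code 0100 → (4.999,4.000)–(5.000,3.999)
cell (4,4): code 1110 → (4.000,4.685)–(4.999,4.000)
cell (4,5): code 1101 → (4.496,6.000)–(4.000,5.607)
cell (4,6): code 1000 → (5.000,6.169)–(4.496,6.000)
cell (5,3): code 0110 → (5.000,3.999)–(6.000,3.246)
cell (5,6): code 1001 → (6.000,6.041)–(5.000,6.169)
cell (6,3): code 0110 → (6.000,3.246)–(7.000,3.432)
cell (6,5): code 1011 → (7.000,5.366)–(6.048,6.000)
cell (6,6): code 0001 → (6.048,6.000)–(6.000,6.041)
cell (7,3): code 0010 → (7.000,3.432)–(7.518,4.000)
cell (7,4): code 0011 → (7.518,4.000)–(7.310,5.000)
cell (7,5): code 0001 → (7.310,5.000)–(7.000,5.366)
total: 20 segments, chained into 1 closed loop(s), length Σ = 14.502241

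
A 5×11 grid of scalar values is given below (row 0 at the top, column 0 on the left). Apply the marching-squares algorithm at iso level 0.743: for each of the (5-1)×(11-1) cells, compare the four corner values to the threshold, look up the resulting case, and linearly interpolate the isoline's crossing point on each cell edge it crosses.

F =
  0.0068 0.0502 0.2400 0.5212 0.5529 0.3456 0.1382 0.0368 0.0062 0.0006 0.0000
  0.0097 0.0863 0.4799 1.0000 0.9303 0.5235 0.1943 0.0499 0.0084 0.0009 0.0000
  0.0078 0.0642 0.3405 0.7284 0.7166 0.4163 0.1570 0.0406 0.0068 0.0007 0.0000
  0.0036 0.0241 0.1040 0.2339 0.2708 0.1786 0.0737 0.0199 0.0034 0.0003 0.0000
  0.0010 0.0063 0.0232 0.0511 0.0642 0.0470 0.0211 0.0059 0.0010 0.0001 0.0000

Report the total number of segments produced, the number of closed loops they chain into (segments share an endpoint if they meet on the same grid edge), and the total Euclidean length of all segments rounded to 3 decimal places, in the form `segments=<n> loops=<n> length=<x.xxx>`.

cell (0,2): code 0100 → (0.463,3.000)–(1.000,2.506)
cell (0,3): code 1100 → (0.504,4.000)–(0.463,3.000)
cell (0,4): code 1000 → (1.000,4.460)–(0.504,4.000)
cell (1,2): code 0010 → (1.000,2.506)–(1.946,3.000)
cell (1,3): code 0011 → (1.946,3.000)–(1.876,4.000)
cell (1,4): code 0001 → (1.876,4.000)–(1.000,4.460)
total: 6 segments, chained into 1 closed loop(s), length Σ = 5.467334

segments=6 loops=1 length=5.467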